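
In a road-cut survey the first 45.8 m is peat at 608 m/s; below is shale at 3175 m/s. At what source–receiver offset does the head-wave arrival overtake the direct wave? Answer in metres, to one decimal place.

θ_c = arcsin(608/3175) = 11.04°, so cos θ_c = 0.9815 and tᵢ = 2h cos θ_c/V₁ = 0.1479 s.
At crossover x/V₁ = x/V₂ + tᵢ ⇒ x = tᵢ/(1/V₁ − 1/V₂) = 0.14787/(1.6447e-03 − 3.1496e-04) = 111.20 m.

111.2 m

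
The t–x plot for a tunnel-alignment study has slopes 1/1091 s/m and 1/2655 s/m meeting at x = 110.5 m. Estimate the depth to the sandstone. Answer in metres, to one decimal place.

35.7 m

h = (x_cross/2)·√((V₂−V₁)/(V₂+V₁)).
(V₂−V₁)/(V₂+V₁) = (2655−1091)/(2655+1091) = 0.4175; √ = 0.6462.
h = (110.5/2)·0.6462 = 35.70 m.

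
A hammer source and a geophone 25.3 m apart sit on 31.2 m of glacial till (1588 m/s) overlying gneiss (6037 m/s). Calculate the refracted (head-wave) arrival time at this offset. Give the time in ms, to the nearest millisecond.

t = x/V₂ + 2h·√(V₂²−V₁²)/(V₁V₂).
√(V₂²−V₁²) = √(6037²−1588²) = 5824.4 m/s; delay term = 2·31.2·5824.4/(1588·6037) = 0.03791 s.
t = 25.3/6037 + 0.03791 = 0.04210 s.

42 ms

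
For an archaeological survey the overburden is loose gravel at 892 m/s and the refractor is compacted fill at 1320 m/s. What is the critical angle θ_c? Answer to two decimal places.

At critical incidence the refracted ray runs along the interface (θ₂ = 90°), so sin θ_c = V₁/V₂.
θ_c = arcsin(892/1320) = arcsin 0.6758 = 42.51°.

42.51°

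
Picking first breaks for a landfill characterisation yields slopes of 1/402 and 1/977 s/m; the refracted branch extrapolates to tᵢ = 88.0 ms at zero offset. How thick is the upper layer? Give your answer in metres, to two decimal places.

θ_c = arcsin(402/977) = 24.30°; cos θ_c = 0.9114.
tᵢ = 2h cos θ_c/V₁ ⇒ h = tᵢ·V₁/(2 cos θ_c) = 0.088·402/(2·0.9114) = 19.41 m.

19.41 m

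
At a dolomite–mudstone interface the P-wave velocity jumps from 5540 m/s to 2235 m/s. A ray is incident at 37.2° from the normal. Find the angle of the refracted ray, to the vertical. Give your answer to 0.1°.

14.1°

Snell's law: sin θ₂ = (V₂/V₁)·sin θ₁ = (2235/5540)·sin 37.2° = 0.2439.
θ₂ = sin⁻¹(0.2439) = 14.12° (from vertical).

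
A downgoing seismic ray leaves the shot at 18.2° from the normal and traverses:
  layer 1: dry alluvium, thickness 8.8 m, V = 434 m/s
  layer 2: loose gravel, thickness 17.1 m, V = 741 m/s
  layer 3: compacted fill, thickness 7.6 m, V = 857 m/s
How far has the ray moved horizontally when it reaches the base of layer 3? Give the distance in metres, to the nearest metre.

p = sin θ₁/V₁ = sin 18.2°/434 = 7.1967e-04 s/m is conserved through the stack.
Layer 1: θ = 18.20°; offset = 8.8·tan 18.20° = 2.893 m.
Layer 2: sin θ = p·741 = 0.5333 → θ = 32.23°; offset = 17.1·tan 32.23° = 10.780 m.
Layer 3: sin θ = p·857 = 0.6168 → θ = 38.08°; offset = 7.6·tan 38.08° = 5.955 m.
Summing the layer offsets gives 19.628 m.

20 m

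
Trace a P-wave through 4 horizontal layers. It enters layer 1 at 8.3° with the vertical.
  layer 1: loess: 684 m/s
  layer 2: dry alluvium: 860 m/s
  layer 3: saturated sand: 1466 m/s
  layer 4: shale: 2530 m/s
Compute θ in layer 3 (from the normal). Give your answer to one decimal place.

18.0°

Ray parameter p = sin 8.3° / 684 = 2.1105e-04 s/m.
sin θ_3 = p·V_3 = 2.1105e-04 × 1466 = 0.3094.
θ_3 = 18.02° from the vertical.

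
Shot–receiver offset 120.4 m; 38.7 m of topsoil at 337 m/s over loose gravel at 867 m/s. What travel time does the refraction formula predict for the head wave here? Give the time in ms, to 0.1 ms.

350.5 ms

θ_c = arcsin(V₁/V₂) = arcsin(337/867) = 22.87°, cos θ_c = 0.9214.
Intercept time tᵢ = 2h cos θ_c / V₁ = 2·38.7·0.9214/337 = 0.21161 s.
t = x/V₂ + tᵢ = 120.4/867 + 0.21161 = 0.35048 s.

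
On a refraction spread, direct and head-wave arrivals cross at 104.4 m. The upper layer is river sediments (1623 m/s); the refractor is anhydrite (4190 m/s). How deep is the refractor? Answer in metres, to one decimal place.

34.7 m

x_cross = 2h·√((V₂+V₁)/(V₂−V₁)) → h = x_cross / (2·√((V₂+V₁)/(V₂−V₁))).
√((V₂+V₁)/(V₂−V₁)) = √((4190+1623)/(4190−1623)) = 1.5048.
h = 104.4 / (2·1.5048) = 34.69 m.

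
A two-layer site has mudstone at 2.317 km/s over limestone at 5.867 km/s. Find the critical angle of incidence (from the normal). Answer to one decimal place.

23.3°

At critical incidence the refracted ray runs along the interface (θ₂ = 90°), so sin θ_c = V₁/V₂.
θ_c = arcsin(2.317/5.867) = arcsin 0.3949 = 23.26°.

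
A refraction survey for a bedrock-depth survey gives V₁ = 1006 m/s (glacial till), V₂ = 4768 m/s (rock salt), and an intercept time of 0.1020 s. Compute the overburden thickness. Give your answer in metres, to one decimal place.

52.5 m

θ_c = arcsin(1006/4768) = 12.18°; cos θ_c = 0.9775.
tᵢ = 2h cos θ_c/V₁ ⇒ h = tᵢ·V₁/(2 cos θ_c) = 0.102·1006/(2·0.9775) = 52.49 m.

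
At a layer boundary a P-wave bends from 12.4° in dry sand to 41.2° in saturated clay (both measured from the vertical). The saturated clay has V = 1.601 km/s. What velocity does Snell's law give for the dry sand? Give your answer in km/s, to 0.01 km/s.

0.52 km/s

sin 12.4° = 0.2147; sin 41.2° = 0.6587.
V₁ = V₂·(sin θ₁/sin θ₂) = 1.601·(0.2147/0.6587) = 0.52 km/s.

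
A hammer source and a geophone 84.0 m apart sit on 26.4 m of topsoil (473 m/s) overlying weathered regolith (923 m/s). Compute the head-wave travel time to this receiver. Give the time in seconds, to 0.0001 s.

0.1869 s

θ_c = arcsin(V₁/V₂) = arcsin(473/923) = 30.83°, cos θ_c = 0.8587.
Intercept time tᵢ = 2h cos θ_c / V₁ = 2·26.4·0.8587/473 = 0.09586 s.
t = x/V₂ + tᵢ = 84.0/923 + 0.09586 = 0.18686 s.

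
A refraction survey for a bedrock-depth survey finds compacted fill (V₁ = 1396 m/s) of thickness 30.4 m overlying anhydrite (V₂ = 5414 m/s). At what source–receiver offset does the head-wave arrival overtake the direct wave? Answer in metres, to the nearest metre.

x_cross = 2h·√((V₂+V₁)/(V₂−V₁)).
(V₂+V₁)/(V₂−V₁) = (5414+1396)/(5414−1396) = 1.6949; √ = 1.3019.
x_cross = 2·30.4·1.3019 = 79.15 m.

79 m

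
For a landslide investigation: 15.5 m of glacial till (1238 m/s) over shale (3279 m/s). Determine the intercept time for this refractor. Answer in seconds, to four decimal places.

tᵢ = 2h·√(V₂²−V₁²)/(V₁V₂).
√(V₂²−V₁²) = √(3279²−1238²) = 3036.3 m/s.
tᵢ = 2·15.5·3036.3/(1238·3279) = 0.02319 s.

0.0232 s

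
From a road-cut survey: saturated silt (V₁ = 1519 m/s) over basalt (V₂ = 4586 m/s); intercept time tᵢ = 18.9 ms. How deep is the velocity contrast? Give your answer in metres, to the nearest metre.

h = tᵢ·V₁·V₂ / (2·√(V₂²−V₁²)).
√(V₂²−V₁²) = √(4586² − 1519²) = 4327.1 m/s.
h = 0.0189 s × 1519 × 4586 / (2 × 4327.1) = 15.21 m.

15 m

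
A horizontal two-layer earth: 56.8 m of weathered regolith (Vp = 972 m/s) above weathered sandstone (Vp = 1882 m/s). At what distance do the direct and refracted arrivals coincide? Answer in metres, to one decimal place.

x_cross = 2h·√((V₂+V₁)/(V₂−V₁)).
(V₂+V₁)/(V₂−V₁) = (1882+972)/(1882−972) = 3.1363; √ = 1.7709.
x_cross = 2·56.8·1.7709 = 201.18 m.

201.2 m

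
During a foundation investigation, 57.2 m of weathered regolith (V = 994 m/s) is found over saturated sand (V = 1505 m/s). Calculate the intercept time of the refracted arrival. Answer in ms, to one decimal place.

tᵢ = 2h·√(V₂²−V₁²)/(V₁V₂).
√(V₂²−V₁²) = √(1505²−994²) = 1130.0 m/s.
tᵢ = 2·57.2·1130.0/(994·1505) = 0.08642 s.

86.4 ms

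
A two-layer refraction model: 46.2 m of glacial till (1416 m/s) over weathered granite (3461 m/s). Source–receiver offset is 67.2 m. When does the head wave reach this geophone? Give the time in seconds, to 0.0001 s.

t = x/V₂ + 2h·√(V₂²−V₁²)/(V₁V₂).
√(V₂²−V₁²) = √(3461²−1416²) = 3158.1 m/s; delay term = 2·46.2·3158.1/(1416·3461) = 0.05954 s.
t = 67.2/3461 + 0.05954 = 0.07896 s.

0.0790 s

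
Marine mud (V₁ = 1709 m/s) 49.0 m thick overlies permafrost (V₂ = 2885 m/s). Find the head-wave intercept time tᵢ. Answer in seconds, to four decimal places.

0.0462 s

θ_c = arcsin(V₁/V₂) = arcsin(1709/2885) = 36.33°; cos θ_c = 0.8057.
tᵢ = 2h·cos θ_c / V₁ = 2·49.0·0.8057 / 1709 = 0.04620 s.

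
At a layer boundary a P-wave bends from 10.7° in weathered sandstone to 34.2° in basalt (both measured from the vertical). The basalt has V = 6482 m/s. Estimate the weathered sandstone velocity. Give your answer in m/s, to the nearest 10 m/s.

Snell's law: sin 10.7°/V₁ = sin 34.2°/V₂.
V₁ = V₂·sin 10.7°/sin 34.2° = 6482 × 0.3303 = 2141.13 m/s.

2140 m/s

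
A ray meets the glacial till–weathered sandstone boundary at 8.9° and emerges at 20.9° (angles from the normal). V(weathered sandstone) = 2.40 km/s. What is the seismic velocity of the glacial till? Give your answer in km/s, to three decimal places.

Snell's law: sin 8.9°/V₁ = sin 20.9°/V₂.
V₁ = V₂·sin 8.9°/sin 20.9° = 2.40 × 0.4337 = 1.041 km/s.

1.041 km/s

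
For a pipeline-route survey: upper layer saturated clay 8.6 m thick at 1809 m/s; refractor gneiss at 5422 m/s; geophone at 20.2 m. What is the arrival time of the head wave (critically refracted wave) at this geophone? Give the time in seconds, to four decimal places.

0.0127 s

t = x/V₂ + 2h·√(V₂²−V₁²)/(V₁V₂).
√(V₂²−V₁²) = √(5422²−1809²) = 5111.3 m/s; delay term = 2·8.6·5111.3/(1809·5422) = 0.00896 s.
t = 20.2/5422 + 0.00896 = 0.01269 s.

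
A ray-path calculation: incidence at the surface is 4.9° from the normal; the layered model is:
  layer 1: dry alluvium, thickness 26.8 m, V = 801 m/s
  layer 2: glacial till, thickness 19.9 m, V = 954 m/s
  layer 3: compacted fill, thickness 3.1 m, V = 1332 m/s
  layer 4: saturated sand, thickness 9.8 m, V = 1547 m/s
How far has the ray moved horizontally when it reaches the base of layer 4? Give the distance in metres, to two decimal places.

Ray parameter p = sin 4.9° / 801 m/s = 1.0664e-04 s/m.
Layer 1: θ = 4.90°; offset = 26.8·tan 4.90° = 2.2976 m.
Layer 2: sin θ = p·954 = 0.1017 → θ = 5.84°; offset = 19.9·tan 5.84° = 2.0350 m.
Layer 3: sin θ = p·1332 = 0.1420 → θ = 8.17°; offset = 3.1·tan 8.17° = 0.4448 m.
Layer 4: sin θ = p·1547 = 0.1650 → θ = 9.50°; offset = 9.8·tan 9.50° = 1.6392 m.
Summing the layer offsets gives 6.4166 m.

6.42 m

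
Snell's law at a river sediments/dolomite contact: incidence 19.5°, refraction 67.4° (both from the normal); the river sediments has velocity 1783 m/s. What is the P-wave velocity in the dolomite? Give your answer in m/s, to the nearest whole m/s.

4931 m/s

Snell's law: sin 19.5°/V₁ = sin 67.4°/V₂.
V₂ = V₁·sin 67.4°/sin 19.5° = 1783 × 2.7657 = 4931.25 m/s.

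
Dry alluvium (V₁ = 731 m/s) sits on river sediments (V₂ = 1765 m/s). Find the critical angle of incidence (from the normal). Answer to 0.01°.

At critical incidence the refracted ray runs along the interface (θ₂ = 90°), so sin θ_c = V₁/V₂.
θ_c = arcsin(731/1765) = arcsin 0.4142 = 24.47°.

24.47°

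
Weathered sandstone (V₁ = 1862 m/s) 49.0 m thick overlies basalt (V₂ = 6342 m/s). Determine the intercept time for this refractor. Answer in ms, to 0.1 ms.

50.3 ms

tᵢ = 2h·√(V₂²−V₁²)/(V₁V₂).
√(V₂²−V₁²) = √(6342²−1862²) = 6062.5 m/s.
tᵢ = 2·49.0·6062.5/(1862·6342) = 0.05031 s.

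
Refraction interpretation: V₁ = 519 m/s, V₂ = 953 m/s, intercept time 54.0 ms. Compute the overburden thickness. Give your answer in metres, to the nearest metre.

17 m

θ_c = arcsin(519/953) = 33.00°; cos θ_c = 0.8387.
tᵢ = 2h cos θ_c/V₁ ⇒ h = tᵢ·V₁/(2 cos θ_c) = 0.054·519/(2·0.8387) = 16.71 m.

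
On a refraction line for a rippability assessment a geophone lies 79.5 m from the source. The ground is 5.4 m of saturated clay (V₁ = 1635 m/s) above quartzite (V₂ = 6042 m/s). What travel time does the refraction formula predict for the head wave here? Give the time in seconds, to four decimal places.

0.0195 s

θ_c = arcsin(V₁/V₂) = arcsin(1635/6042) = 15.70°, cos θ_c = 0.9627.
Intercept time tᵢ = 2h cos θ_c / V₁ = 2·5.4·0.9627/1635 = 0.00636 s.
t = x/V₂ + tᵢ = 79.5/6042 + 0.00636 = 0.01952 s.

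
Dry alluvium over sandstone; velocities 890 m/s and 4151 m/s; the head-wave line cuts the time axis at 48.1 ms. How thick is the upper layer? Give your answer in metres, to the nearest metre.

22 m

h = tᵢ·V₁·V₂ / (2·√(V₂²−V₁²)).
√(V₂²−V₁²) = √(4151² − 890²) = 4054.5 m/s.
h = 0.0481 s × 890 × 4151 / (2 × 4054.5) = 21.91 m.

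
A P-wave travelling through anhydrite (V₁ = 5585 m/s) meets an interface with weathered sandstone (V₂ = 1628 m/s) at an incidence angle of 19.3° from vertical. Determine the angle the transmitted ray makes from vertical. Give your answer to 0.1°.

5.5°

Snell's law: sin θ₂ = (V₂/V₁)·sin θ₁ = (1628/5585)·sin 19.3° = 0.0963.
θ₂ = arcsin 0.0963 = 5.53° from the normal.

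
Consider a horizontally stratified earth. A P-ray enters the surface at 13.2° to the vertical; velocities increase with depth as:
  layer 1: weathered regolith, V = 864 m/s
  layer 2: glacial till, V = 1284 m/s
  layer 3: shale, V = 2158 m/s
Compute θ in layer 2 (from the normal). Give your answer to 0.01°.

19.84°

Snell's law across each interface conserves sin θ / V, so sin θ_2 = V_2·sin θ₁/V₁.
sin θ_2 = 1284 × sin 13.2° / 864 = 0.3394.
θ_2 = 19.84° from the vertical.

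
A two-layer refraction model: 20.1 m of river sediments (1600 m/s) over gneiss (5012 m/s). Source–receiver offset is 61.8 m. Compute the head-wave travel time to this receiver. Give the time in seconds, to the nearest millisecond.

θ_c = arcsin(V₁/V₂) = arcsin(1600/5012) = 18.62°, cos θ_c = 0.9477.
Intercept time tᵢ = 2h cos θ_c / V₁ = 2·20.1·0.9477/1600 = 0.02381 s.
t = x/V₂ + tᵢ = 61.8/5012 + 0.02381 = 0.03614 s.

0.036 s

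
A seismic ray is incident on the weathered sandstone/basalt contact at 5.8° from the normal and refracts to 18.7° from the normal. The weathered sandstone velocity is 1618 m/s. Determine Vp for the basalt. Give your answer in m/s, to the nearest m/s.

5133 m/s

sin 5.8° = 0.1011; sin 18.7° = 0.3206.
V₂ = V₁·(sin θ₂/sin θ₁) = 1618·(0.3206/0.1011) = 5133.30 m/s.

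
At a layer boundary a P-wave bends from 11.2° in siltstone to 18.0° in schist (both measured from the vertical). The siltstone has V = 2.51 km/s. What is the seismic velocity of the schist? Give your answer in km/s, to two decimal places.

3.99 km/s

sin 11.2° = 0.1942; sin 18.0° = 0.3090.
V₂ = V₁·(sin θ₂/sin θ₁) = 2.51·(0.3090/0.1942) = 3.99 km/s.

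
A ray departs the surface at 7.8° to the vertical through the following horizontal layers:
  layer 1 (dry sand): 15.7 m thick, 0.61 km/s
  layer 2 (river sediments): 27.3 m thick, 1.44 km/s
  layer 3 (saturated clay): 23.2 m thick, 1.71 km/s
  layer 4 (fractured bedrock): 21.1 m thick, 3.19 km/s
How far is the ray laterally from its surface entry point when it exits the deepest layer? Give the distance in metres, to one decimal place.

p = sin θ₁/V₁ = sin 7.8°/0.61 = 2.2248e-01 s/km is conserved through the stack.
Layer 1: θ = 7.80°; offset = 15.7·tan 7.80° = 2.151 m.
Layer 2: sin θ = p·1.44 = 0.3204 → θ = 18.69°; offset = 27.3·tan 18.69° = 9.233 m.
Layer 3: sin θ = p·1.71 = 0.3804 → θ = 22.36°; offset = 23.2·tan 22.36° = 9.544 m.
Layer 4: sin θ = p·3.19 = 0.7097 → θ = 45.21°; offset = 21.1·tan 45.21° = 21.257 m.
Σ offsets = 42.185 m.

42.2 m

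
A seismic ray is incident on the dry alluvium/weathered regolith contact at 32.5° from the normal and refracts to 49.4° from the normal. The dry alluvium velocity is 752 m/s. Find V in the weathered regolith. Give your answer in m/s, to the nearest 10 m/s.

1060 m/s

Snell's law: sin 32.5°/V₁ = sin 49.4°/V₂.
V₂ = V₁·sin 49.4°/sin 32.5° = 752 × 1.4131 = 1062.67 m/s.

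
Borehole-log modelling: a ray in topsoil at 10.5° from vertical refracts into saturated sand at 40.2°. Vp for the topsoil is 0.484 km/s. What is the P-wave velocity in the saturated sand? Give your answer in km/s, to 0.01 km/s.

Snell's law: sin 10.5°/V₁ = sin 40.2°/V₂.
V₂ = V₁·sin 40.2°/sin 10.5° = 0.484 × 3.5419 = 1.71 km/s.

1.71 km/s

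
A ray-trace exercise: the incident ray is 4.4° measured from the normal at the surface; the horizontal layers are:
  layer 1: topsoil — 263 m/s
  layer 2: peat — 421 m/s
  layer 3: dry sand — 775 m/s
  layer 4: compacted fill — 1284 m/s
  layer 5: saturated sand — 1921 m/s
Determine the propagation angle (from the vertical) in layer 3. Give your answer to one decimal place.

13.1°

Snell's law across each interface conserves sin θ / V, so sin θ_3 = V_3·sin θ₁/V₁.
sin θ_3 = 775 × sin 4.4° / 263 = 0.2261.
θ_3 = 13.07° from the vertical.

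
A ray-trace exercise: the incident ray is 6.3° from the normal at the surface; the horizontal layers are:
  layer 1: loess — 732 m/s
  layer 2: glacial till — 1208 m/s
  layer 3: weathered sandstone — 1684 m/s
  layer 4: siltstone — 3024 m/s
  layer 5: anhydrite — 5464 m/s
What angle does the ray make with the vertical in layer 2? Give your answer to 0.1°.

10.4°

Snell's law across each interface conserves sin θ / V, so sin θ_2 = V_2·sin θ₁/V₁.
sin θ_2 = 1208 × sin 6.3° / 732 = 0.1811.
θ_2 = arcsin 0.1811 = 10.43°.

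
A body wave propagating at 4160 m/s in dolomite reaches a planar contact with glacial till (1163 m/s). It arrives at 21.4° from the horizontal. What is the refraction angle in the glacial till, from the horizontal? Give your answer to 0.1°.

Angle from the normal: 90° − 21.4° = 68.6°.
Snell's law: sin θ₂ = (V₂/V₁)·sin θ₁ = (1163/4160)·sin 68.6° = 0.2603.
θ₂ = arcsin 0.2603 = 15.09° from the normal.
From the interface: 90° − 15.09° = 74.91°.

74.9°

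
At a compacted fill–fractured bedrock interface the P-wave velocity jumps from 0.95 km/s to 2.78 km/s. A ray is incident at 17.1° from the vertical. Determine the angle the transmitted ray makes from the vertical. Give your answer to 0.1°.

59.4°

sin θ₁/V₁ = sin θ₂/V₂ ⇒ sin θ₂ = 2.78·sin 17.1°/0.95 = 2.78·0.2940/0.95 = 0.8605.
θ₂ = arcsin 0.8605 = 59.37° from the normal.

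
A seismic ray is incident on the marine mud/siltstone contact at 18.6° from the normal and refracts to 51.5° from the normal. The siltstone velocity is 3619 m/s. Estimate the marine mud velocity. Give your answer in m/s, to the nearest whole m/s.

sin 18.6° = 0.3190; sin 51.5° = 0.7826.
V₁ = V₂·(sin θ₁/sin θ₂) = 3619·(0.3190/0.7826) = 1474.96 m/s.

1475 m/s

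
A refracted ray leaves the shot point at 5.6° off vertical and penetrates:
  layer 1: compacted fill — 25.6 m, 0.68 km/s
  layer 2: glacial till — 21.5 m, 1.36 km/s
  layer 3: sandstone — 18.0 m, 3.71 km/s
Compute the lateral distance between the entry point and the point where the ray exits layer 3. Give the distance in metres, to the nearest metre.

Ray parameter p = sin 5.6° / 0.68 km/s = 1.4350e-01 s/km.
Layer 1: θ = 5.60°; offset = 25.6·tan 5.60° = 2.510 m.
Layer 2: sin θ = p·1.36 = 0.1952 → θ = 11.25°; offset = 21.5·tan 11.25° = 4.278 m.
Layer 3: sin θ = p·3.71 = 0.5324 → θ = 32.17°; offset = 18.0·tan 32.17° = 11.321 m.
Summing the layer offsets gives 18.110 m.

18 m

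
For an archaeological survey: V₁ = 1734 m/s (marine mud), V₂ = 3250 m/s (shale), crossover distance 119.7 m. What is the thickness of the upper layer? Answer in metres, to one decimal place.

h = (x_cross/2)·√((V₂−V₁)/(V₂+V₁)).
(V₂−V₁)/(V₂+V₁) = (3250−1734)/(3250+1734) = 0.3042; √ = 0.5515.
h = (119.7/2)·0.5515 = 33.01 m.

33.0 m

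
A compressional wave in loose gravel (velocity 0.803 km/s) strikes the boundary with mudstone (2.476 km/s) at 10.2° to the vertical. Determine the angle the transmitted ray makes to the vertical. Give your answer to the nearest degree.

Snell's law: sin θ₂ = (V₂/V₁)·sin θ₁ = (2.476/0.803)·sin 10.2° = 0.5460.
θ₂ = arcsin 0.5460 = 33.10° from the normal.

33°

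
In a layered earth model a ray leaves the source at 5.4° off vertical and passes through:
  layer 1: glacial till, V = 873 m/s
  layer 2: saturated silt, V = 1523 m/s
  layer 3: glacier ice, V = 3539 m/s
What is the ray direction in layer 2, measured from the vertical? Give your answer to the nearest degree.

Ray parameter p = sin 5.4° / 873 = 1.0780e-04 s/m.
sin θ_2 = p·V_2 = 1.0780e-04 × 1523 = 0.1642.
θ_2 = 9.45° from the vertical.

9°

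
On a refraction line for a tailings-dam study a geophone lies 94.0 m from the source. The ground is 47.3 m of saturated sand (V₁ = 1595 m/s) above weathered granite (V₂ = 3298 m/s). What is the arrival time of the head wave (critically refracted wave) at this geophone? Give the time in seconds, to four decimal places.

0.0804 s

t = x/V₂ + 2h·√(V₂²−V₁²)/(V₁V₂).
√(V₂²−V₁²) = √(3298²−1595²) = 2886.7 m/s; delay term = 2·47.3·2886.7/(1595·3298) = 0.05191 s.
t = 94.0/3298 + 0.05191 = 0.08041 s.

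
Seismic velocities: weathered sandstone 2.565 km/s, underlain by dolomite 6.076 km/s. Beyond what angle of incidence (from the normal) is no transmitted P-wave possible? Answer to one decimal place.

At critical incidence the refracted ray runs along the interface (θ₂ = 90°), so sin θ_c = V₁/V₂.
θ_c = arcsin(2.565/6.076) = arcsin 0.4222 = 24.97°.

25.0°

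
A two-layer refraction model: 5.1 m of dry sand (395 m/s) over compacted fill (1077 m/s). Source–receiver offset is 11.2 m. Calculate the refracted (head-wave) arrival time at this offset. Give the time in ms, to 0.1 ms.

34.4 ms

θ_c = arcsin(V₁/V₂) = arcsin(395/1077) = 21.52°, cos θ_c = 0.9303.
Intercept time tᵢ = 2h cos θ_c / V₁ = 2·5.1·0.9303/395 = 0.02402 s.
t = x/V₂ + tᵢ = 11.2/1077 + 0.02402 = 0.03442 s.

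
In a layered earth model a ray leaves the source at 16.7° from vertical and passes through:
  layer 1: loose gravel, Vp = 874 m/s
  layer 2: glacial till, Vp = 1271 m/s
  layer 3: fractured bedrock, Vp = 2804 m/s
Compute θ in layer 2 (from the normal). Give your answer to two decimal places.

24.70°

Snell's law across each interface conserves sin θ / V, so sin θ_2 = V_2·sin θ₁/V₁.
sin θ_2 = 1271 × sin 16.7° / 874 = 0.4179.
θ_2 = 24.70° from the vertical.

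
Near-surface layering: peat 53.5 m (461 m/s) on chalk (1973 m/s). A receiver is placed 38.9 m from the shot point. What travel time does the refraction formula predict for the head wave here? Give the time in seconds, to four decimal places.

θ_c = arcsin(V₁/V₂) = arcsin(461/1973) = 13.51°, cos θ_c = 0.9723.
Intercept time tᵢ = 2h cos θ_c / V₁ = 2·53.5·0.9723/461 = 0.22568 s.
t = x/V₂ + tᵢ = 38.9/1973 + 0.22568 = 0.24540 s.

0.2454 s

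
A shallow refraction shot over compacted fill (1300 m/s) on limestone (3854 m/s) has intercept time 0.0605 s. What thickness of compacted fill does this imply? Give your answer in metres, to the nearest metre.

θ_c = arcsin(1300/3854) = 19.71°; cos θ_c = 0.9414.
tᵢ = 2h cos θ_c/V₁ ⇒ h = tᵢ·V₁/(2 cos θ_c) = 0.0605·1300/(2·0.9414) = 41.77 m.

42 m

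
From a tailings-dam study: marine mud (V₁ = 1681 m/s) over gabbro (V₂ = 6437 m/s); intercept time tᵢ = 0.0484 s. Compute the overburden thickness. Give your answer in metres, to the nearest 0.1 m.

h = tᵢ·V₁·V₂ / (2·√(V₂²−V₁²)).
√(V₂²−V₁²) = √(6437² − 1681²) = 6213.6 m/s.
h = 0.0484 s × 1681 × 6437 / (2 × 6213.6) = 42.14 m.

42.1 m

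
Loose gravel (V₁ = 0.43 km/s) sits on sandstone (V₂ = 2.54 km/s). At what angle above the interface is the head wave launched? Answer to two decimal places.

Critical incidence: sin θ_c = V₁/V₂ = 0.43/2.54 = 0.1693.
θ_c = arcsin 0.1693 = 9.75°.
Measured from the interface: 90° − 9.75° = 80.25°.

80.25°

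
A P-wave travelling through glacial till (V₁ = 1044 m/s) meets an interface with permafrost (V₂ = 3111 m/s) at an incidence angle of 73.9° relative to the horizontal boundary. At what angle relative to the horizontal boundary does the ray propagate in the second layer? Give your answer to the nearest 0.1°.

34.3°

Angle from the normal: 90° − 73.9° = 16.1°.
sin θ₁/V₁ = sin θ₂/V₂ ⇒ sin θ₂ = 3111·sin 16.1°/1044 = 3111·0.2773/1044 = 0.8264.
θ₂ = arcsin 0.8264 = 55.73° from the normal.
From the interface: 90° − 55.73° = 34.27°.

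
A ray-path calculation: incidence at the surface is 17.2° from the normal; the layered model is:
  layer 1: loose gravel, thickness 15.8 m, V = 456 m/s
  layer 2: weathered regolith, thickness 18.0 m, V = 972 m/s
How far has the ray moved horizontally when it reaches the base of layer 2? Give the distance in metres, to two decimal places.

19.51 m

Apply Snell's law at each interface; in layer i the horizontal offset is hᵢ·tan θᵢ.
Layer 1: θ = 17.20°; offset = 15.8·tan 17.20° = 4.8909 m.
Layer 2: sin θ = 972·sin 17.2°/456 = 0.6303, θ = 39.07°; offset = 18.0·tan 39.07° = 14.6147 m.
Summing the layer offsets gives 19.5056 m.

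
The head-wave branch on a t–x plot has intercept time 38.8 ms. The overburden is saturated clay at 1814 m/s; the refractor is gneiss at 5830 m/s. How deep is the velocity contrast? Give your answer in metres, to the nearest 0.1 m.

37.0 m

h = tᵢ·V₁·V₂ / (2·√(V₂²−V₁²)).
√(V₂²−V₁²) = √(5830² − 1814²) = 5540.6 m/s.
h = 0.0388 s × 1814 × 5830 / (2 × 5540.6) = 37.03 m.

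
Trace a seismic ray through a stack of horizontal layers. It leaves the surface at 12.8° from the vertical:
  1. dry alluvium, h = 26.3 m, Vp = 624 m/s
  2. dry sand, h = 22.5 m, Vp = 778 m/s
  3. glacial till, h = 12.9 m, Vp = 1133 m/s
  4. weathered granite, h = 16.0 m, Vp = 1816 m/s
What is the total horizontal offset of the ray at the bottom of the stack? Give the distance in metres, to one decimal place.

Apply Snell's law at each interface; in layer i the horizontal offset is hᵢ·tan θᵢ.
Layer 1: θ = 12.80°; offset = 26.3·tan 12.80° = 5.975 m.
Layer 2: sin θ = 778·sin 12.8°/624 = 0.2762, θ = 16.04°; offset = 22.5·tan 16.04° = 6.467 m.
Layer 3: sin θ = 1133·sin 12.8°/624 = 0.4023, θ = 23.72°; offset = 12.9·tan 23.72° = 5.668 m.
Layer 4: sin θ = 1816·sin 12.8°/624 = 0.6448, θ = 40.15°; offset = 16.0·tan 40.15° = 13.496 m.
Total horizontal offset = 31.606 m.

31.6 m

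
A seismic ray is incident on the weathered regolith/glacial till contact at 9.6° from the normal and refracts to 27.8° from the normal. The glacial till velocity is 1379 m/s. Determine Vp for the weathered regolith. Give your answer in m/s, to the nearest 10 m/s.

490 m/s

Snell's law: sin 9.6°/V₁ = sin 27.8°/V₂.
V₁ = V₂·sin 9.6°/sin 27.8° = 1379 × 0.3576 = 493.10 m/s.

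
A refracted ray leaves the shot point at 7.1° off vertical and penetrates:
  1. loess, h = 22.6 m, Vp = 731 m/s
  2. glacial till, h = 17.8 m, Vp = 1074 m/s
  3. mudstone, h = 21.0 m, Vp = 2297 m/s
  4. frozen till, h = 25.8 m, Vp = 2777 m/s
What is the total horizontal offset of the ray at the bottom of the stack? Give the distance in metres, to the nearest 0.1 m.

Apply Snell's law at each interface; in layer i the horizontal offset is hᵢ·tan θᵢ.
Layer 1: θ = 7.10°; offset = 22.6·tan 7.10° = 2.815 m.
Layer 2: sin θ = 1074·sin 7.1°/731 = 0.1816, θ = 10.46°; offset = 17.8·tan 10.46° = 3.287 m.
Layer 3: sin θ = 2297·sin 7.1°/731 = 0.3884, θ = 22.85°; offset = 21.0·tan 22.85° = 8.851 m.
Layer 4: sin θ = 2777·sin 7.1°/731 = 0.4696, θ = 28.01°; offset = 25.8·tan 28.01° = 13.721 m.
Total horizontal offset = 28.674 m.

28.7 m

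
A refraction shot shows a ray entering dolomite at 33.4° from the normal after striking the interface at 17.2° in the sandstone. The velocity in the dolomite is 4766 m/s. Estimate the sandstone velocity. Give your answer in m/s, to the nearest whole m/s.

2560 m/s

Snell's law: sin 17.2°/V₁ = sin 33.4°/V₂.
V₁ = V₂·sin 17.2°/sin 33.4° = 4766 × 0.5372 = 2560.21 m/s.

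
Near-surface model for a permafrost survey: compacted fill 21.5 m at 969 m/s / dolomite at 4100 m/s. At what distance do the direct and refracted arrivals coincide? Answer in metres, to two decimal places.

x_cross = 2h·√((V₂+V₁)/(V₂−V₁)).
(V₂+V₁)/(V₂−V₁) = (4100+969)/(4100−969) = 1.6190; √ = 1.2724.
x_cross = 2·21.5·1.2724 = 54.71 m.

54.71 m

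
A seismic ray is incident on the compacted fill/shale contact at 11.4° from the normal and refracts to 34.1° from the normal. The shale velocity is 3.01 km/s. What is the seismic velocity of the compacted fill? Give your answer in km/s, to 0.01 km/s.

sin 11.4° = 0.1977; sin 34.1° = 0.5606.
V₁ = V₂·(sin θ₁/sin θ₂) = 3.01·(0.1977/0.5606) = 1.06 km/s.

1.06 km/s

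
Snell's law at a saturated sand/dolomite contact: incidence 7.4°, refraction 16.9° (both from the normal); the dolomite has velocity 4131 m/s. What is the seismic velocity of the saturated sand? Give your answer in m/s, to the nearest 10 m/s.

1830 m/s

sin 7.4° = 0.1288; sin 16.9° = 0.2907.
V₁ = V₂·(sin θ₁/sin θ₂) = 4131·(0.1288/0.2907) = 1830.24 m/s.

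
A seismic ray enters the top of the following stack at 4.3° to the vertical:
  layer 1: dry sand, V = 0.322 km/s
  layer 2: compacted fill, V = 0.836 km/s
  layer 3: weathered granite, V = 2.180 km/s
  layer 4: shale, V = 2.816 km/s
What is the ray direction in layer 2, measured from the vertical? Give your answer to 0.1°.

11.2°

Snell's law across each interface conserves sin θ / V, so sin θ_2 = V_2·sin θ₁/V₁.
sin θ_2 = 0.836 × sin 4.3° / 0.322 = 0.1947.
θ_2 = arcsin 0.1947 = 11.23°.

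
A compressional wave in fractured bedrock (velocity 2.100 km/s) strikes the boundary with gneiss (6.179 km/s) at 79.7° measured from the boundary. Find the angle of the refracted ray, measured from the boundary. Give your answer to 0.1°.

Convert to the normal: θ₁ = 90° − 79.7° = 10.3°.
sin θ₁/V₁ = sin θ₂/V₂ ⇒ sin θ₂ = 6.179·sin 10.3°/2.100 = 6.179·0.1788/2.100 = 0.5261.
θ₂ = arcsin 0.5261 = 31.74° from the normal.
From the interface: 90° − 31.74° = 58.26°.

58.3°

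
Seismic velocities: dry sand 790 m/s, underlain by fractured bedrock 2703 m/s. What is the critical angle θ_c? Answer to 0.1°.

17.0°

Critical incidence: sin θ_c = V₁/V₂ = 790/2703 = 0.2923.
θ_c = arcsin 0.2923 = 16.99°.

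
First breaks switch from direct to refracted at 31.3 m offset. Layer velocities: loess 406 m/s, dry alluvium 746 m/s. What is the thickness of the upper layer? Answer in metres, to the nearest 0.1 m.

8.5 m

h = (x_cross/2)·√((V₂−V₁)/(V₂+V₁)).
(V₂−V₁)/(V₂+V₁) = (746−406)/(746+406) = 0.2951; √ = 0.5433.
h = (31.3/2)·0.5433 = 8.50 m.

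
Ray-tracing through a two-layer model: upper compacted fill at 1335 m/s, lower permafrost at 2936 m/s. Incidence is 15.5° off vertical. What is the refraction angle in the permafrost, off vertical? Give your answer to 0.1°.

sin θ₁/V₁ = sin θ₂/V₂ ⇒ sin θ₂ = 2936·sin 15.5°/1335 = 2936·0.2672/1335 = 0.5877.
θ₂ = arcsin 0.5877 = 36.00° from the normal.

36.0°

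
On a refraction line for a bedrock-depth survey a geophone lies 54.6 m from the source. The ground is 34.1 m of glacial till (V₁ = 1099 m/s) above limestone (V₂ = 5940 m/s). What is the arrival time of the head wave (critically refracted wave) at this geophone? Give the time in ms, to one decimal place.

70.2 ms

t = x/V₂ + 2h·√(V₂²−V₁²)/(V₁V₂).
√(V₂²−V₁²) = √(5940²−1099²) = 5837.4 m/s; delay term = 2·34.1·5837.4/(1099·5940) = 0.06099 s.
t = 54.6/5940 + 0.06099 = 0.07018 s.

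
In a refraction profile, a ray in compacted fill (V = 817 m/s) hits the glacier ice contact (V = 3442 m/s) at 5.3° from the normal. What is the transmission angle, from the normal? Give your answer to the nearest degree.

sin θ₁/V₁ = sin θ₂/V₂ ⇒ sin θ₂ = 3442·sin 5.3°/817 = 3442·0.0924/817 = 0.3892.
θ₂ = arcsin 0.3892 = 22.90° from the normal.

23°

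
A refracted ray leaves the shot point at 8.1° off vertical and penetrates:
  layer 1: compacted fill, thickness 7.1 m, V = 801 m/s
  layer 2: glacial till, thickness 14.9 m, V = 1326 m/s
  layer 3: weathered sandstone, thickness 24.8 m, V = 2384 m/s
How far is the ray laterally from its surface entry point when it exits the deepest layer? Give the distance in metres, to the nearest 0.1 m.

Ray parameter p = sin 8.1° / 801 m/s = 1.7591e-04 s/m.
Layer 1: θ = 8.10°; offset = 7.1·tan 8.10° = 1.010 m.
Layer 2: sin θ = p·1326 = 0.2333 → θ = 13.49°; offset = 14.9·tan 13.49° = 3.574 m.
Layer 3: sin θ = p·2384 = 0.4194 → θ = 24.79°; offset = 24.8·tan 24.79° = 11.456 m.
Summing the layer offsets gives 16.041 m.

16.0 m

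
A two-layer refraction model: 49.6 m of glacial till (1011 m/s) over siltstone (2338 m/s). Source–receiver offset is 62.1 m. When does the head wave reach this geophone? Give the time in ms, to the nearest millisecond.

t = x/V₂ + 2h·√(V₂²−V₁²)/(V₁V₂).
√(V₂²−V₁²) = √(2338²−1011²) = 2108.1 m/s; delay term = 2·49.6·2108.1/(1011·2338) = 0.08847 s.
t = 62.1/2338 + 0.08847 = 0.11503 s.

115 ms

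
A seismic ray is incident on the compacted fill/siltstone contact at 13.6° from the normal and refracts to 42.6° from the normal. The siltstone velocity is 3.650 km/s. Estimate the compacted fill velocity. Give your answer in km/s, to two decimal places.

Snell's law: sin 13.6°/V₁ = sin 42.6°/V₂.
V₁ = V₂·sin 13.6°/sin 42.6° = 3.650 × 0.3474 = 1.27 km/s.

1.27 km/s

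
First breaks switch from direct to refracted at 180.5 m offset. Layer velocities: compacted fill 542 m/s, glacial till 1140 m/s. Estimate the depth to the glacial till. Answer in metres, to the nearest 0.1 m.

h = (x_cross/2)·√((V₂−V₁)/(V₂+V₁)).
(V₂−V₁)/(V₂+V₁) = (1140−542)/(1140+542) = 0.3555; √ = 0.5963.
h = (180.5/2)·0.5963 = 53.81 m.

53.8 m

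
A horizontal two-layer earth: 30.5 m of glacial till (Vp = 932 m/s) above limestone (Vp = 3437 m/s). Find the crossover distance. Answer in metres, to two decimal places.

x_cross = 2h·√((V₂+V₁)/(V₂−V₁)).
(V₂+V₁)/(V₂−V₁) = (3437+932)/(3437−932) = 1.7441; √ = 1.3206.
x_cross = 2·30.5·1.3206 = 80.56 m.

80.56 m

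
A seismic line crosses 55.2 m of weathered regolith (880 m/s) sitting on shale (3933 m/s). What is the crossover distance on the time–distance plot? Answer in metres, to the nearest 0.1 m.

138.6 m

θ_c = arcsin(880/3933) = 12.93°, so cos θ_c = 0.9746 and tᵢ = 2h cos θ_c/V₁ = 0.1223 s.
At crossover x/V₁ = x/V₂ + tᵢ ⇒ x = tᵢ/(1/V₁ − 1/V₂) = 0.12227/(1.1364e-03 − 2.5426e-04) = 138.62 m.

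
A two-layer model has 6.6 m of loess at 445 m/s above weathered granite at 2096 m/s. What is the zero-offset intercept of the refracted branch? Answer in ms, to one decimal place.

tᵢ = 2h·√(V₂²−V₁²)/(V₁V₂).
√(V₂²−V₁²) = √(2096²−445²) = 2048.2 m/s.
tᵢ = 2·6.6·2048.2/(445·2096) = 0.02899 s.

29.0 ms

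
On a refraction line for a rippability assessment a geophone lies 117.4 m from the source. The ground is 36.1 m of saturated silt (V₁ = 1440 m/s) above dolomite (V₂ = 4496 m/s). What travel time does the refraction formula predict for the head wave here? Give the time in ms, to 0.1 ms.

73.6 ms

t = x/V₂ + 2h·√(V₂²−V₁²)/(V₁V₂).
√(V₂²−V₁²) = √(4496²−1440²) = 4259.2 m/s; delay term = 2·36.1·4259.2/(1440·4496) = 0.04750 s.
t = 117.4/4496 + 0.04750 = 0.07361 s.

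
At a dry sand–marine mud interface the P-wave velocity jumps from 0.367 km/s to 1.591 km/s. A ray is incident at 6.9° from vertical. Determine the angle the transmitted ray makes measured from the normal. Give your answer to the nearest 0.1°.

sin θ₁/V₁ = sin θ₂/V₂ ⇒ sin θ₂ = 1.591·sin 6.9°/0.367 = 1.591·0.1201/0.367 = 0.5208.
θ₂ = sin⁻¹(0.5208) = 31.39° (from vertical).

31.4°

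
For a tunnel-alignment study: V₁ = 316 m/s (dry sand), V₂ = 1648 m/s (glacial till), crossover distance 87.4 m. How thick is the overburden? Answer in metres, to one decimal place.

36.0 m

h = (x_cross/2)·√((V₂−V₁)/(V₂+V₁)).
(V₂−V₁)/(V₂+V₁) = (1648−316)/(1648+316) = 0.6782; √ = 0.8235.
h = (87.4/2)·0.8235 = 35.99 m.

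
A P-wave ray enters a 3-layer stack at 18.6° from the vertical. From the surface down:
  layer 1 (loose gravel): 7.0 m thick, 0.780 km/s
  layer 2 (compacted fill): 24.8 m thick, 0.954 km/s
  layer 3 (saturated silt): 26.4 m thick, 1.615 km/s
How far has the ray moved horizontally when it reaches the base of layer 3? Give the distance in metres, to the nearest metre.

36 m

Apply Snell's law at each interface; in layer i the horizontal offset is hᵢ·tan θᵢ.
Layer 1: θ = 18.60°; offset = 7.0·tan 18.60° = 2.356 m.
Layer 2: sin θ = 0.954·sin 18.6°/0.780 = 0.3901, θ = 22.96°; offset = 24.8·tan 22.96° = 10.507 m.
Layer 3: sin θ = 1.615·sin 18.6°/0.780 = 0.6604, θ = 41.33°; offset = 26.4·tan 41.33° = 23.218 m.
Total horizontal offset = 36.081 m.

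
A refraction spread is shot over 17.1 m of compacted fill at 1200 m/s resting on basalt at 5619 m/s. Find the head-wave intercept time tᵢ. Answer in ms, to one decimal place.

tᵢ = 2h·√(V₂²−V₁²)/(V₁V₂).
√(V₂²−V₁²) = √(5619²−1200²) = 5489.4 m/s.
tᵢ = 2·17.1·5489.4/(1200·5619) = 0.02784 s.

27.8 ms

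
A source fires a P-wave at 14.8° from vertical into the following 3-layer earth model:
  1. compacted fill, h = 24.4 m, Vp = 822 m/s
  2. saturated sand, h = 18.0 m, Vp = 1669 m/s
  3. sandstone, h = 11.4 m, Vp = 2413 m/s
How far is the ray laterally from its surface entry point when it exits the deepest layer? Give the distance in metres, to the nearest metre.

30 m

p = sin θ₁/V₁ = sin 14.8°/822 = 3.1076e-04 s/m is conserved through the stack.
Layer 1: θ = 14.80°; offset = 24.4·tan 14.80° = 6.447 m.
Layer 2: sin θ = p·1669 = 0.5187 → θ = 31.24°; offset = 18.0·tan 31.24° = 10.919 m.
Layer 3: sin θ = p·2413 = 0.7499 → θ = 48.58°; offset = 11.4·tan 48.58° = 12.921 m.
Σ offsets = 30.287 m.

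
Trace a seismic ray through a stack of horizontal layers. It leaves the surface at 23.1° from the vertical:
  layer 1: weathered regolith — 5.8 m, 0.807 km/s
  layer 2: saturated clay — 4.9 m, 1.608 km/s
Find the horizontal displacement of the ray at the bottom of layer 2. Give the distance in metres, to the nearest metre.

9 m

p = sin θ₁/V₁ = sin 23.1°/0.807 = 4.8617e-01 s/km is conserved through the stack.
Layer 1: θ = 23.10°; offset = 5.8·tan 23.10° = 2.474 m.
Layer 2: sin θ = p·1.608 = 0.7818 → θ = 51.42°; offset = 4.9·tan 51.42° = 6.143 m.
Summing the layer offsets gives 8.617 m.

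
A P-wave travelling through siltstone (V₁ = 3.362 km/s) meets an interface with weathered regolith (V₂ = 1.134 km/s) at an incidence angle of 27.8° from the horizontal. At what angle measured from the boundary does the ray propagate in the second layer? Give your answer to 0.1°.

Convert to the normal: θ₁ = 90° − 27.8° = 62.2°.
Snell's law: sin θ₂ = (V₂/V₁)·sin θ₁ = (1.134/3.362)·sin 62.2° = 0.2984.
θ₂ = arcsin 0.2984 = 17.36° from the normal.
From the interface: 90° − 17.36° = 72.64°.

72.6°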